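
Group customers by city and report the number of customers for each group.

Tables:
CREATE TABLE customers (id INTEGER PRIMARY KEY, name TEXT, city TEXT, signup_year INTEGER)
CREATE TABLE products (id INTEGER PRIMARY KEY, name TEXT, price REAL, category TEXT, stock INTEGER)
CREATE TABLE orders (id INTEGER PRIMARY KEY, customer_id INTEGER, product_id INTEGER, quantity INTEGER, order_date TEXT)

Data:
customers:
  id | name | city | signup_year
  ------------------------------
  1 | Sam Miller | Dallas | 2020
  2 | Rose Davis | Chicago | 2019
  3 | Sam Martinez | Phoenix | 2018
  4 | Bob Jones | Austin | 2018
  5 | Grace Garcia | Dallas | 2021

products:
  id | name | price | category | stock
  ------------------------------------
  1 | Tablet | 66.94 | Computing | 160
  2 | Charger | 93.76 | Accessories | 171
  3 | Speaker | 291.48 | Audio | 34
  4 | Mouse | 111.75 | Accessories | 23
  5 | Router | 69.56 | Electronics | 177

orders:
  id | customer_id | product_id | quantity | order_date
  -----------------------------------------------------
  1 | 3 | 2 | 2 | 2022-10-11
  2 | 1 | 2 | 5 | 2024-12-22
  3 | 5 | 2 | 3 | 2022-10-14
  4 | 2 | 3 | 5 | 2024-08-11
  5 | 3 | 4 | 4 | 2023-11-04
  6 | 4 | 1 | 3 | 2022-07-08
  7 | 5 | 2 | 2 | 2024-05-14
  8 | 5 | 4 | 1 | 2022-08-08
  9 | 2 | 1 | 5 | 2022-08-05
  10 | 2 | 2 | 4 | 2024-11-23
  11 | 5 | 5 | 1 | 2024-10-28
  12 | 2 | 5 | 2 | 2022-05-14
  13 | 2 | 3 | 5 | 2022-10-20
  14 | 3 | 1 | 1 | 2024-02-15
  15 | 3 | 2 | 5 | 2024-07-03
SELECT city, COUNT(*) AS n FROM customers GROUP BY city

Execution result:
city | n
Austin | 1
Chicago | 1
Dallas | 2
Phoenix | 1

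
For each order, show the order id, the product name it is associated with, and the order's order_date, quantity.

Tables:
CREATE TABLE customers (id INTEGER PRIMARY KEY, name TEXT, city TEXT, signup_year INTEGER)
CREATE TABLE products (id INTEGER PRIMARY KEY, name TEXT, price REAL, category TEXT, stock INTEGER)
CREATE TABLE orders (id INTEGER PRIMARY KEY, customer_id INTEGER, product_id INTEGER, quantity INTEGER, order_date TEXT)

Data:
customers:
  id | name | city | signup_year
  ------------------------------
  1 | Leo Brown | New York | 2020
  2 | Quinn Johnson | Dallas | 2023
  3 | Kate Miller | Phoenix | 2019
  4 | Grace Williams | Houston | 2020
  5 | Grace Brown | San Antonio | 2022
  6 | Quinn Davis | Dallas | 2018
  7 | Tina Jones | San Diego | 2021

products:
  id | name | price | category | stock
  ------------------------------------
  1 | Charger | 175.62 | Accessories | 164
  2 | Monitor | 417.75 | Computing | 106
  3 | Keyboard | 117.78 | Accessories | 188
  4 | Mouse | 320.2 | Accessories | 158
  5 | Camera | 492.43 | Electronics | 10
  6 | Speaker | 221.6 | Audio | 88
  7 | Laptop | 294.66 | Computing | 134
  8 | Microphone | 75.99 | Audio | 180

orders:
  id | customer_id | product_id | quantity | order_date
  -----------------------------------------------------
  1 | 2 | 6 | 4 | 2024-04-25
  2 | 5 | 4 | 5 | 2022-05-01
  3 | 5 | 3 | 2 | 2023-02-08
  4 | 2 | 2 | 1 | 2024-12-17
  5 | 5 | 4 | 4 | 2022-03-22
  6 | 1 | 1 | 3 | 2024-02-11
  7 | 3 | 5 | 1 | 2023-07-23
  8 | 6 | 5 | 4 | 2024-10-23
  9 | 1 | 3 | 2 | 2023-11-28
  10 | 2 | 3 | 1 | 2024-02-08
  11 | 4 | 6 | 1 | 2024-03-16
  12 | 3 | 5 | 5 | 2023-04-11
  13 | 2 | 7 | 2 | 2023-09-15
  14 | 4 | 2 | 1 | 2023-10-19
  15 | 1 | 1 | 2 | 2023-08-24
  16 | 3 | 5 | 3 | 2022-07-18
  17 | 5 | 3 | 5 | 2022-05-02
SELECT c.id, p.name AS product, c.order_date, c.quantity FROM orders c JOIN products p ON c.product_id = p.id

Execution result:
id | product | order_date | quantity
1 | Speaker | 2024-04-25 | 4
2 | Mouse | 2022-05-01 | 5
3 | Keyboard | 2023-02-08 | 2
4 | Monitor | 2024-12-17 | 1
5 | Mouse | 2022-03-22 | 4
6 | Charger | 2024-02-11 | 3
7 | Camera | 2023-07-23 | 1
8 | Camera | 2024-10-23 | 4
9 | Keyboard | 2023-11-28 | 2
10 | Keyboard | 2024-02-08 | 1
11 | Speaker | 2024-03-16 | 1
12 | Camera | 2023-04-11 | 5
13 | Laptop | 2023-09-15 | 2
14 | Monitor | 2023-10-19 | 1
15 | Charger | 2023-08-24 | 2
16 | Camera | 2022-07-18 | 3
17 | Keyboard | 2022-05-02 | 5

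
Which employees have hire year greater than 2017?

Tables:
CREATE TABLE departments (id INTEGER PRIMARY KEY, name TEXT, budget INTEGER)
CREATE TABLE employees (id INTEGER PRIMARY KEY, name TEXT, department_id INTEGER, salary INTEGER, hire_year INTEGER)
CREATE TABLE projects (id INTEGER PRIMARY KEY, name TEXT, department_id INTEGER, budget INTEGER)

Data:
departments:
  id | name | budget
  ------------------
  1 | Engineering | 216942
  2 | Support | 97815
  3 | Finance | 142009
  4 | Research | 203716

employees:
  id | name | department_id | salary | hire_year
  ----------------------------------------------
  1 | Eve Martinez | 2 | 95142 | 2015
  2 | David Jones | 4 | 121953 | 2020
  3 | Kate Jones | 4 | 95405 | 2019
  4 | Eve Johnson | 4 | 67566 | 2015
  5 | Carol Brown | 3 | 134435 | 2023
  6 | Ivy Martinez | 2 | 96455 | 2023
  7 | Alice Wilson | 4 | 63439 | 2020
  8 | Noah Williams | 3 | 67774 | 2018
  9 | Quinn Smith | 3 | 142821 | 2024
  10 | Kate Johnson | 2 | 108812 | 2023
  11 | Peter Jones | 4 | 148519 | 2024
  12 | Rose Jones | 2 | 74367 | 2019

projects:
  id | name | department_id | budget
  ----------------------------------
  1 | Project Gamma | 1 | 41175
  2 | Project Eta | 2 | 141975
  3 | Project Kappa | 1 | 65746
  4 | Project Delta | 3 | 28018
SELECT name, hire_year FROM employees WHERE hire_year > 2017

Execution result:
name | hire_year
David Jones | 2020
Kate Jones | 2019
Carol Brown | 2023
Ivy Martinez | 2023
Alice Wilson | 2020
Noah Williams | 2018
Quinn Smith | 2024
Kate Johnson | 2023
Peter Jones | 2024
Rose Jones | 2019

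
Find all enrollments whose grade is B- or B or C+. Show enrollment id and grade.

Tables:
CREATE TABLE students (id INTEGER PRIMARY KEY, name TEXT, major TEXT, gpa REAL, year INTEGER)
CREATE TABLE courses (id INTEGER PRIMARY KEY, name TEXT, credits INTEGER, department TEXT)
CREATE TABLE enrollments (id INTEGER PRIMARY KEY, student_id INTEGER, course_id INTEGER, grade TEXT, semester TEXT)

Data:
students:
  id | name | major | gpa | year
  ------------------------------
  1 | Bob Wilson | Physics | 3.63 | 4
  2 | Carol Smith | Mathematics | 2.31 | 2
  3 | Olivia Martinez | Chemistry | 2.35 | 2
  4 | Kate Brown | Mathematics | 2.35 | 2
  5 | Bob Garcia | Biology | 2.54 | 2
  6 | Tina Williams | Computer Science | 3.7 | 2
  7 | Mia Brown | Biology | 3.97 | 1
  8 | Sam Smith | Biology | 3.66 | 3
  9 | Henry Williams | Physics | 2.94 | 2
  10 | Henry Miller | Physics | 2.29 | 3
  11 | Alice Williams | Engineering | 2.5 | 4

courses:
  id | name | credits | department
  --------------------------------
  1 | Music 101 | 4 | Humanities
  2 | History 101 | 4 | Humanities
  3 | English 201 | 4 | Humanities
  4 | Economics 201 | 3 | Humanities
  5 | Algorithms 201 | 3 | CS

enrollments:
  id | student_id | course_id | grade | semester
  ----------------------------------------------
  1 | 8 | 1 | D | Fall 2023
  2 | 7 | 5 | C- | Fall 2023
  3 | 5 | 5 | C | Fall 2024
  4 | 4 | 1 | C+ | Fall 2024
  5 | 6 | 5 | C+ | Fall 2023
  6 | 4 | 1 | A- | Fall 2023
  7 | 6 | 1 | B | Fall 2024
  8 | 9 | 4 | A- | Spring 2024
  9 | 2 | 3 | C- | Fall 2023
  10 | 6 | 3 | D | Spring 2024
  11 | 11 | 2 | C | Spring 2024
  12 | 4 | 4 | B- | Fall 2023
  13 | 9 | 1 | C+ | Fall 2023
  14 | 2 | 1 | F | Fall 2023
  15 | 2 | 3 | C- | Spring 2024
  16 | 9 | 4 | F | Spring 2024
SELECT id, grade FROM enrollments WHERE grade IN ('B-', 'B', 'C+')

Execution result:
id | grade
4 | C+
5 | C+
7 | B
12 | B-
13 | C+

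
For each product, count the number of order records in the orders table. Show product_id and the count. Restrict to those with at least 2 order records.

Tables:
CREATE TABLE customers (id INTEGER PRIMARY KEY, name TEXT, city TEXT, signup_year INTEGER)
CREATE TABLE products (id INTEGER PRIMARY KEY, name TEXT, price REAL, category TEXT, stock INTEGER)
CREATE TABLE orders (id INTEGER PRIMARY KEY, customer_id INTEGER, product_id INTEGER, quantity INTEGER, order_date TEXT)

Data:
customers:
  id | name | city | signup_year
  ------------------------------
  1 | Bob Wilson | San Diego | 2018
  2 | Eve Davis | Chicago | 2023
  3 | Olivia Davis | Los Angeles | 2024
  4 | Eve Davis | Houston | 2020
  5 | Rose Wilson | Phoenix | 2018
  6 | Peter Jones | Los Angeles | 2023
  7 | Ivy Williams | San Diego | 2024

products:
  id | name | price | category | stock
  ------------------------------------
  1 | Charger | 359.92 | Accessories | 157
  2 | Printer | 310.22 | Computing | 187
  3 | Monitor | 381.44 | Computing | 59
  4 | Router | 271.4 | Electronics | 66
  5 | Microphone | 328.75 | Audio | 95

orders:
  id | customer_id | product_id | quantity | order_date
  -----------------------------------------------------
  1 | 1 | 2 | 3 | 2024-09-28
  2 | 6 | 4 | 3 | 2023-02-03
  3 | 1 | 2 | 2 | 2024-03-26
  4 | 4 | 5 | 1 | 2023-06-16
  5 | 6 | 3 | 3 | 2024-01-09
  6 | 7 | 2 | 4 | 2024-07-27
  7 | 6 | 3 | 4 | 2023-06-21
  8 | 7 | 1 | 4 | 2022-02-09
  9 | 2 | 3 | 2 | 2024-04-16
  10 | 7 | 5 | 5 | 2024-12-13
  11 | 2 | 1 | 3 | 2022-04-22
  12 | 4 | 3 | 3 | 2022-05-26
SELECT product_id, COUNT(*) AS order_count FROM orders GROUP BY product_id HAVING COUNT(*) >= 2

Execution result:
product_id | order_count
1 | 2
2 | 3
3 | 4
5 | 2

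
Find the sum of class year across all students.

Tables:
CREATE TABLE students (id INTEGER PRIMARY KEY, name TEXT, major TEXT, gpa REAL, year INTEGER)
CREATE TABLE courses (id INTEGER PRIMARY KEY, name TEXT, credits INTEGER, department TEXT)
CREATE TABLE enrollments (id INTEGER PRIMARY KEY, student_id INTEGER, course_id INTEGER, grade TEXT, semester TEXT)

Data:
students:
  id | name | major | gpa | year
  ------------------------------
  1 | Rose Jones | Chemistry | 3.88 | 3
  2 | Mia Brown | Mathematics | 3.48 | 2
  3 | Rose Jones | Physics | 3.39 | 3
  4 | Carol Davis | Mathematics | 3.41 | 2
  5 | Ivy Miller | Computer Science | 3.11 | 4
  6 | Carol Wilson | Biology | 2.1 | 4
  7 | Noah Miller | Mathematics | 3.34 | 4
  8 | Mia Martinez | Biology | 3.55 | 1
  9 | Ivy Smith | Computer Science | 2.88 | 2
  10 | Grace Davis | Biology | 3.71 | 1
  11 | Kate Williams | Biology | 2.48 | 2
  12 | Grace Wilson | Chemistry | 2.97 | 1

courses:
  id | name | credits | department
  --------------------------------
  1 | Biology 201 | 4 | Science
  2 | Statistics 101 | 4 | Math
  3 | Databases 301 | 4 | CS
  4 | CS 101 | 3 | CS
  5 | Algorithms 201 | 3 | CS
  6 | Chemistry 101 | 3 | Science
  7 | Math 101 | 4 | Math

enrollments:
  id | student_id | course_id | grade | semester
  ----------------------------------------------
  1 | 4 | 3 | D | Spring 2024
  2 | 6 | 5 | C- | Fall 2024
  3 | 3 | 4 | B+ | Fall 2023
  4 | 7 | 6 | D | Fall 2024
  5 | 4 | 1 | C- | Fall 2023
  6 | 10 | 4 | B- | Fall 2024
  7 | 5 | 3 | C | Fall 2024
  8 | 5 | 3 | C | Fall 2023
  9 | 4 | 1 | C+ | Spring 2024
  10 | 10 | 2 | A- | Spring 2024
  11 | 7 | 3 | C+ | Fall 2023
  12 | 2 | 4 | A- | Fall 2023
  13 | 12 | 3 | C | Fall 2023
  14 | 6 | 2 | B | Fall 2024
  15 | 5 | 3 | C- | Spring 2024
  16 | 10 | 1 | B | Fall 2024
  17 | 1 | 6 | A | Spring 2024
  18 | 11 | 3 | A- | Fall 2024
SELECT SUM(year) FROM students

Execution result:
29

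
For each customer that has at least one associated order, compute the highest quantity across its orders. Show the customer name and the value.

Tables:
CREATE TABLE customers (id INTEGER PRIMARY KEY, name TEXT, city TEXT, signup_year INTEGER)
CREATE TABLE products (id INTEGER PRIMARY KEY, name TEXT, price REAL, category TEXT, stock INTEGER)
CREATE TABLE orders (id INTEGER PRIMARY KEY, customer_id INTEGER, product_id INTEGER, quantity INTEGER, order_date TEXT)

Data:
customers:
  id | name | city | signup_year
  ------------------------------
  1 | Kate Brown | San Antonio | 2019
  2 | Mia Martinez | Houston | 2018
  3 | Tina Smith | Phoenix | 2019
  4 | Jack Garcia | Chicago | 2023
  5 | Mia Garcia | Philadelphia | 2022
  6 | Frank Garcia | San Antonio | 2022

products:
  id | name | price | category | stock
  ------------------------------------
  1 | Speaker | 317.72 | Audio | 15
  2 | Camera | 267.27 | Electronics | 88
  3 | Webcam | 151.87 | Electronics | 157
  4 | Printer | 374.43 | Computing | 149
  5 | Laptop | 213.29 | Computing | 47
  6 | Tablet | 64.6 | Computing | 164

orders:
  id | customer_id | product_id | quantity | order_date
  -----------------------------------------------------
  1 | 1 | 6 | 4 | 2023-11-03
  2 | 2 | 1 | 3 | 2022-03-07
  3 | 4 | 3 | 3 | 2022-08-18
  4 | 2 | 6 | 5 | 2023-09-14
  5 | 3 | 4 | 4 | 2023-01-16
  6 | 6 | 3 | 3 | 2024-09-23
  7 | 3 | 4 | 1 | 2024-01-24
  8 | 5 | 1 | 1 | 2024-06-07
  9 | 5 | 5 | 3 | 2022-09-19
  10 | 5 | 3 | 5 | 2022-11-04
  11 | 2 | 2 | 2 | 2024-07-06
SELECT p.name, MAX(c.quantity) AS max_quantity FROM orders c JOIN customers p ON c.customer_id = p.id GROUP BY p.id, p.name

Execution result:
name | max_quantity
Kate Brown | 4
Mia Martinez | 5
Tina Smith | 4
Jack Garcia | 3
Mia Garcia | 5
Frank Garcia | 3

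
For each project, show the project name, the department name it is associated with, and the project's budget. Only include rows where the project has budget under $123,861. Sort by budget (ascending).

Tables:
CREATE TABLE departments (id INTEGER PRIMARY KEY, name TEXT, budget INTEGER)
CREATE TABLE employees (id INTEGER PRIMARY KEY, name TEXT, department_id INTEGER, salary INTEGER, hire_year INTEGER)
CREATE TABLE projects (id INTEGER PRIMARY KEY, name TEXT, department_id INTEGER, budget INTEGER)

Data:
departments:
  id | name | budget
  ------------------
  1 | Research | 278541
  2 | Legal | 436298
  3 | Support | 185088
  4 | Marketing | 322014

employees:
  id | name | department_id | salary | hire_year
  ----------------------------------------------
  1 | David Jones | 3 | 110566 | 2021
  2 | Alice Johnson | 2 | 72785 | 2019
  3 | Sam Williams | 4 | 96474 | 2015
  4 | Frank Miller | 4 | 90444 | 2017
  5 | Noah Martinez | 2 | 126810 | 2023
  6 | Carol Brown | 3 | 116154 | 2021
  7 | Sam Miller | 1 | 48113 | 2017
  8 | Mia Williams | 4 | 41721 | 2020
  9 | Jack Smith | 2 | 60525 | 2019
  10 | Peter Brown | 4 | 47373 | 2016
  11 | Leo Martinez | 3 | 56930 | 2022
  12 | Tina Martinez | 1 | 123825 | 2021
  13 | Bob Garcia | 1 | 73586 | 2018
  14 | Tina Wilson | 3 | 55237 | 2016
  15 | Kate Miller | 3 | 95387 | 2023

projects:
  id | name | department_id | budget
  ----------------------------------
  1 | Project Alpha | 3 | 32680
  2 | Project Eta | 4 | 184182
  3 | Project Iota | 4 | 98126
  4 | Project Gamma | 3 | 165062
SELECT c.name, p.name AS department, c.budget FROM projects c JOIN departments p ON c.department_id = p.id WHERE c.budget < 123861 ORDER BY c.budget ASC

Execution result:
name | department | budget
Project Alpha | Support | 32680
Project Iota | Marketing | 98126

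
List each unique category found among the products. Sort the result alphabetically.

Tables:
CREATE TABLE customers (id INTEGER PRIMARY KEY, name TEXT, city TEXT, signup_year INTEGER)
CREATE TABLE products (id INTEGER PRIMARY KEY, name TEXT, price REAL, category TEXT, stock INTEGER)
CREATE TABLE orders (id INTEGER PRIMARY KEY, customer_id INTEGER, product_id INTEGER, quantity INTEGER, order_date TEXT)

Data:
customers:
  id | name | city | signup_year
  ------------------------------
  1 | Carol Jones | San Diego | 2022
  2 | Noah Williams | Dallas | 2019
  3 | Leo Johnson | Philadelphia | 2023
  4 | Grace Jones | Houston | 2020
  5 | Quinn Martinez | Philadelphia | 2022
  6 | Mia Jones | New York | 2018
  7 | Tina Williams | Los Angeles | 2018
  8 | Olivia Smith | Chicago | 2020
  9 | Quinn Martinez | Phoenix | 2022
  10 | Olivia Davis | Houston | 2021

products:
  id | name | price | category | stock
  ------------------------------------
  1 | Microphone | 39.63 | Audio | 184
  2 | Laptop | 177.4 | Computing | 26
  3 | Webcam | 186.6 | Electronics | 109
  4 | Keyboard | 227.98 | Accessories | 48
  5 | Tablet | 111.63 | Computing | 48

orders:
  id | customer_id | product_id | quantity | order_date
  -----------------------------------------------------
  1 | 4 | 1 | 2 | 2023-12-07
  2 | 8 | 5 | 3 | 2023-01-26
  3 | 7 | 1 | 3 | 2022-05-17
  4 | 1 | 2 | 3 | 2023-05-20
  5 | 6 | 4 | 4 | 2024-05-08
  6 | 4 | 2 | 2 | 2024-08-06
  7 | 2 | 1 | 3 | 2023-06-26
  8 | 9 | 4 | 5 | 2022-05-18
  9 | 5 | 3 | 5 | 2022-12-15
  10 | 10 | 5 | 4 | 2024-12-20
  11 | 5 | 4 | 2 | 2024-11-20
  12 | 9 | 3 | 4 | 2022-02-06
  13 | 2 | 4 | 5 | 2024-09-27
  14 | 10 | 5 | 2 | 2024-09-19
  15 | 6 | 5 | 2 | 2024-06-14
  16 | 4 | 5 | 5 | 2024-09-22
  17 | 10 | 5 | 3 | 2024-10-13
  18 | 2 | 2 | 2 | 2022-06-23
SELECT DISTINCT category FROM products ORDER BY category

Execution result:
category
Accessories
Audio
Computing
Electronics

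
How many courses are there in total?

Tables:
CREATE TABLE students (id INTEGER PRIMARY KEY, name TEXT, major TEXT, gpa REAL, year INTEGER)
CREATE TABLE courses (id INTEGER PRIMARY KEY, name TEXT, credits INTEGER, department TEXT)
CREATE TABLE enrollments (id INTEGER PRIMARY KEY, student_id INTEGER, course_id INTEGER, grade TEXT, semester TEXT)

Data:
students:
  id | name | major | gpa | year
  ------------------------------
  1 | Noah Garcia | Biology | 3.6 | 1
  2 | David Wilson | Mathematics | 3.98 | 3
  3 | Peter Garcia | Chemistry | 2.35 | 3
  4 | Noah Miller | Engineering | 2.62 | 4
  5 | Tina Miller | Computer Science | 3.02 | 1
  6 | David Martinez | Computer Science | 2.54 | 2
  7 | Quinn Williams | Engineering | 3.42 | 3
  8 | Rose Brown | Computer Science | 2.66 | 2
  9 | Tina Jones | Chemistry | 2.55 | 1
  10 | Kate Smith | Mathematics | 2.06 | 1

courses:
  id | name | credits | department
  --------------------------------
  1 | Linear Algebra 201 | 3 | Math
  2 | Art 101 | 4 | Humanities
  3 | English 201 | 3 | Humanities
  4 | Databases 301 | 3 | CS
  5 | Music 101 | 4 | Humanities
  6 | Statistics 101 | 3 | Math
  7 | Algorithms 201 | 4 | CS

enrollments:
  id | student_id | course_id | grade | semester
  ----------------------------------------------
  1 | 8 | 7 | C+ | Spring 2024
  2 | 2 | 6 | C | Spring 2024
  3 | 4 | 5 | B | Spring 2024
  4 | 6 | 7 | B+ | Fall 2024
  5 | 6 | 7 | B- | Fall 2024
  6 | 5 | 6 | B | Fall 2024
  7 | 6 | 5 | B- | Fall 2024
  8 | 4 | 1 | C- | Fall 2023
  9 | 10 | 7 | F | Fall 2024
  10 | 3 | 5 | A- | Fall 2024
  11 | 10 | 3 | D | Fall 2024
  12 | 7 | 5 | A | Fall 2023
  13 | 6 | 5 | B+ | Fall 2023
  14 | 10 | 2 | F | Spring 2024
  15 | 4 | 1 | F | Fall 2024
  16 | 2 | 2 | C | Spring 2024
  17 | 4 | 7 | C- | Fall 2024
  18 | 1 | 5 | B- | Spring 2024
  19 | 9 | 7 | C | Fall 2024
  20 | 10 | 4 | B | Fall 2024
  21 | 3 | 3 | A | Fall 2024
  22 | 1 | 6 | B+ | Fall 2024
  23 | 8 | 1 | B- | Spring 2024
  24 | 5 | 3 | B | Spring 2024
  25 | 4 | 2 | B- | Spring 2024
SELECT COUNT(*) FROM courses

Execution result:
7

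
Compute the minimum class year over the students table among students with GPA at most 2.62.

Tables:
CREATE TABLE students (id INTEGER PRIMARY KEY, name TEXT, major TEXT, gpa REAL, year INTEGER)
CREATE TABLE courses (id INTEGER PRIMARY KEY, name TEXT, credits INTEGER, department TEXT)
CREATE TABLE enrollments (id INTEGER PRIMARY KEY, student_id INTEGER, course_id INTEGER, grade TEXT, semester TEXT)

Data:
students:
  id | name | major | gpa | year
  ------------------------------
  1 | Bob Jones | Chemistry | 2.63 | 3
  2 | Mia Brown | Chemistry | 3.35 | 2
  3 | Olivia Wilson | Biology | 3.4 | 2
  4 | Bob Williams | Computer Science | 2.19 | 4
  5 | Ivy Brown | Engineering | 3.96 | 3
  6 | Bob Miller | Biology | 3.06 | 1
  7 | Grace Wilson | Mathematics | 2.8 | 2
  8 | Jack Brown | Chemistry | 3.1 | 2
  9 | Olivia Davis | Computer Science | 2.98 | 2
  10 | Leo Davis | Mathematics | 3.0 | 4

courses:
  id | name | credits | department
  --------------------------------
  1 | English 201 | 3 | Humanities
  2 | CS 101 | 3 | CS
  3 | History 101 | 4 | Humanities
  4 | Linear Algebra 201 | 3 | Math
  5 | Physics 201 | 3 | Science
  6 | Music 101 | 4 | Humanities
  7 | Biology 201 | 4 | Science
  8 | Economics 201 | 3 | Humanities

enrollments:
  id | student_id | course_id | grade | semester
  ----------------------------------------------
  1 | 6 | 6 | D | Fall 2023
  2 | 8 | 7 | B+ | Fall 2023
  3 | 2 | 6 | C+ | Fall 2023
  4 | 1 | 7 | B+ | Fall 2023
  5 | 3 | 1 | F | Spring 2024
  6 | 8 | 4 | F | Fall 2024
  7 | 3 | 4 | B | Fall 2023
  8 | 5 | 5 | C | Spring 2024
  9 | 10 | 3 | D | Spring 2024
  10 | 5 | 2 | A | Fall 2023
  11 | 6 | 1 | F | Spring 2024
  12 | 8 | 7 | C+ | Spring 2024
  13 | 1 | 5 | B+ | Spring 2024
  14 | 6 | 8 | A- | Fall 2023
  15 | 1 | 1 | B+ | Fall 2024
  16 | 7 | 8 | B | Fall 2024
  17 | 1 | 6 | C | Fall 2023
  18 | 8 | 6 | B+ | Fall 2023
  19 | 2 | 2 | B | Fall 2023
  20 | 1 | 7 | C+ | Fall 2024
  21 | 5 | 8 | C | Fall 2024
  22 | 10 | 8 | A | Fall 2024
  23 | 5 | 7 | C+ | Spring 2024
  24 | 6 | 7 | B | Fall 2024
SELECT MIN(year) FROM students WHERE gpa <= 2.62

Execution result:
4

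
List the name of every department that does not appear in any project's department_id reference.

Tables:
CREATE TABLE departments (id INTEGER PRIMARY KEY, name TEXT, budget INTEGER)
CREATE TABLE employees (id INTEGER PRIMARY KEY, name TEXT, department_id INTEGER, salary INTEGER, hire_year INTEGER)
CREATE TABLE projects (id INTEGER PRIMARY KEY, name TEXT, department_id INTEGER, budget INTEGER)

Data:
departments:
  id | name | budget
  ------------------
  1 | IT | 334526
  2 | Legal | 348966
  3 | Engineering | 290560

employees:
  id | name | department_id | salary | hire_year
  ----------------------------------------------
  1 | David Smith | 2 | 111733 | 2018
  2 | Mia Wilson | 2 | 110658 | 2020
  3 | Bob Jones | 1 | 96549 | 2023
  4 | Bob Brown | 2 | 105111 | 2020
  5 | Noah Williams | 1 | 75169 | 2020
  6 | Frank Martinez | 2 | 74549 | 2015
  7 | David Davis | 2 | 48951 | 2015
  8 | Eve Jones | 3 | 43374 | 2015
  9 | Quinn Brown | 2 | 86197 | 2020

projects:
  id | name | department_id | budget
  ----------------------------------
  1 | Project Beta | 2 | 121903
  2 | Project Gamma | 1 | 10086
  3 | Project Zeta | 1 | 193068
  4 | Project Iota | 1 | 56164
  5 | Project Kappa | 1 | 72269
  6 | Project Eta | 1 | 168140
SELECT p.name FROM departments p LEFT JOIN projects c ON c.department_id = p.id WHERE c.id IS NULL

Execution result:
Engineering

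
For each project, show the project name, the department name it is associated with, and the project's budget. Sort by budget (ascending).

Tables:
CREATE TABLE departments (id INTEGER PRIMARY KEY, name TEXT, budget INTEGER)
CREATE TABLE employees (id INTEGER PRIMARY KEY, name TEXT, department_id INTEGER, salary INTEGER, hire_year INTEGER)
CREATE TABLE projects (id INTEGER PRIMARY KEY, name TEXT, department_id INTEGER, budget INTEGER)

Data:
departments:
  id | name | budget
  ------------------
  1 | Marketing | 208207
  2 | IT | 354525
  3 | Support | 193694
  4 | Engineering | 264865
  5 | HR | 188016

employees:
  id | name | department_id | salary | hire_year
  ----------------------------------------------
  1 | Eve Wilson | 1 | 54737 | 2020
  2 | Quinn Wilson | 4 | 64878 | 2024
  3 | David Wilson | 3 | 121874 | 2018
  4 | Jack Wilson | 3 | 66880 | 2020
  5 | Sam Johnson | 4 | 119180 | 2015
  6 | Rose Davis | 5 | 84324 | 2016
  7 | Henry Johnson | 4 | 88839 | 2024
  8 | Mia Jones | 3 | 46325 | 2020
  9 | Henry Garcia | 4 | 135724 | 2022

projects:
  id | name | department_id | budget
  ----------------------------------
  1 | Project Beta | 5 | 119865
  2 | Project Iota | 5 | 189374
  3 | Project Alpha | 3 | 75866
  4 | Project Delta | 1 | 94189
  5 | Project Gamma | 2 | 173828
SELECT c.name, p.name AS department, c.budget FROM projects c JOIN departments p ON c.department_id = p.id ORDER BY c.budget ASC

Execution result:
name | department | budget
Project Alpha | Support | 75866
Project Delta | Marketing | 94189
Project Beta | HR | 119865
Project Gamma | IT | 173828
Project Iota | HR | 189374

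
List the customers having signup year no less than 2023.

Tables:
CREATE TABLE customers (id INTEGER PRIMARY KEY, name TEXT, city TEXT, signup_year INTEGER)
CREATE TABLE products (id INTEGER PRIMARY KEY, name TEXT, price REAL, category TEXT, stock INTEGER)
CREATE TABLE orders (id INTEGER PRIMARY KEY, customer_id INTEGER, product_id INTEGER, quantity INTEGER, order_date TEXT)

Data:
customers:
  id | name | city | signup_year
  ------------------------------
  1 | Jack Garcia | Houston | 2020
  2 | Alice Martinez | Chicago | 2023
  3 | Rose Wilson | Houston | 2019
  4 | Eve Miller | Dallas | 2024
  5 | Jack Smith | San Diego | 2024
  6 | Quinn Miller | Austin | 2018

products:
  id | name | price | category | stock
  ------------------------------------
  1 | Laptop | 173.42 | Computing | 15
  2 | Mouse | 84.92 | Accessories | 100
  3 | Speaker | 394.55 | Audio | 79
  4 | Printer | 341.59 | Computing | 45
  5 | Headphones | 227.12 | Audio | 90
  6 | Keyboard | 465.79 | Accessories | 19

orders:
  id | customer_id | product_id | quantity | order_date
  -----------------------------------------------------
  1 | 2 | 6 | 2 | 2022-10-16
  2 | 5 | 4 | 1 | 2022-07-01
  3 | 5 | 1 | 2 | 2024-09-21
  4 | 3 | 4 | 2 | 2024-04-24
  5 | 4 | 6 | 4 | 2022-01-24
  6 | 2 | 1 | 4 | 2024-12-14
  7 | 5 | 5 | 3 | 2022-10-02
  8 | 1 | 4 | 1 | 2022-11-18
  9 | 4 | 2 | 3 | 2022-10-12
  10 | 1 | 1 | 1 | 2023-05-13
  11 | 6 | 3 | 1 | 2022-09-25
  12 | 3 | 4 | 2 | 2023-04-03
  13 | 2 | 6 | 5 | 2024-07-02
SELECT name, signup_year FROM customers WHERE signup_year >= 2023

Execution result:
name | signup_year
Alice Martinez | 2023
Eve Miller | 2024
Jack Smith | 2024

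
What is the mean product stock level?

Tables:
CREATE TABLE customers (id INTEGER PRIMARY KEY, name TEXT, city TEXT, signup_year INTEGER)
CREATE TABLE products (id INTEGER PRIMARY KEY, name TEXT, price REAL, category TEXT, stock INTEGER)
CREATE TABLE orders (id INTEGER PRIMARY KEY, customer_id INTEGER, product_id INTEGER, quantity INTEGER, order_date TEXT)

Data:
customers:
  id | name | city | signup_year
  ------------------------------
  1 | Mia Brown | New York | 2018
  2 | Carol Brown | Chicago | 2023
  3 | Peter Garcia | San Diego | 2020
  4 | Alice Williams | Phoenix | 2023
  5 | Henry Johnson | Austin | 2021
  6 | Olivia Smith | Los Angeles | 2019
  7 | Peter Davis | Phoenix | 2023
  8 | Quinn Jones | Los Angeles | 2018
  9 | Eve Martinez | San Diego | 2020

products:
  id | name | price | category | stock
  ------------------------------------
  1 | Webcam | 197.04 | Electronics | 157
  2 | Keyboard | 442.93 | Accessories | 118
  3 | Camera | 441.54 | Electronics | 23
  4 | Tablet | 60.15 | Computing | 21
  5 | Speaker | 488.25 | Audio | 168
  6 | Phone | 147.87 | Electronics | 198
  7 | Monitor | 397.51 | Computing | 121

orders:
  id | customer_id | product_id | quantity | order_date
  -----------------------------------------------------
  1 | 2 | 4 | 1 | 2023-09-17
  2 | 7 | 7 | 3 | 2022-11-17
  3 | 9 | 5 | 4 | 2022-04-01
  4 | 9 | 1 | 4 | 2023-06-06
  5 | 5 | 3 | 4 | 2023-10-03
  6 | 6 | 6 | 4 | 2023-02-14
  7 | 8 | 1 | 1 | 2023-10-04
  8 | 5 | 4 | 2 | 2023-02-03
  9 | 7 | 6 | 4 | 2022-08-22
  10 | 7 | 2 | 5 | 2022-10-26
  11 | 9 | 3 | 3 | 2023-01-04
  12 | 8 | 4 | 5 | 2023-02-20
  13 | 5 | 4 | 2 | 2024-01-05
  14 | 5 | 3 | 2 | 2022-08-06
SELECT AVG(stock) FROM products

Execution result:
115.14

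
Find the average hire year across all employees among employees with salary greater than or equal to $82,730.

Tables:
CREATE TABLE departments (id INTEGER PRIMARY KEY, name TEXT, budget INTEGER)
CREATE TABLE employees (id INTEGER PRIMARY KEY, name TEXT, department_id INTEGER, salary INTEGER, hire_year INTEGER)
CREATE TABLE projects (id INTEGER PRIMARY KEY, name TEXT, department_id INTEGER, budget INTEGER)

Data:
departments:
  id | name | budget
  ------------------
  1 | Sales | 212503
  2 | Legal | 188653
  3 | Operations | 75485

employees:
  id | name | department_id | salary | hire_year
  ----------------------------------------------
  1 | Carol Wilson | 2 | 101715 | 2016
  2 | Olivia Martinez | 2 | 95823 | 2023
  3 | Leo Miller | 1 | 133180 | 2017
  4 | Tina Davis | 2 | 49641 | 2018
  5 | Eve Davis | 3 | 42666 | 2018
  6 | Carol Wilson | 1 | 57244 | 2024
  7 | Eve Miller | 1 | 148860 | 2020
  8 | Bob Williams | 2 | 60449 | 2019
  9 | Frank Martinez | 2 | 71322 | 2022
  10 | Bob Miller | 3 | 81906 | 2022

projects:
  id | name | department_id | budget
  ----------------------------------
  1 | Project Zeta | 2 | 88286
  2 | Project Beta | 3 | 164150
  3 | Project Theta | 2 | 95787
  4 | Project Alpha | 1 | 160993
SELECT AVG(hire_year) FROM employees WHERE salary >= 82730

Execution result:
2019.00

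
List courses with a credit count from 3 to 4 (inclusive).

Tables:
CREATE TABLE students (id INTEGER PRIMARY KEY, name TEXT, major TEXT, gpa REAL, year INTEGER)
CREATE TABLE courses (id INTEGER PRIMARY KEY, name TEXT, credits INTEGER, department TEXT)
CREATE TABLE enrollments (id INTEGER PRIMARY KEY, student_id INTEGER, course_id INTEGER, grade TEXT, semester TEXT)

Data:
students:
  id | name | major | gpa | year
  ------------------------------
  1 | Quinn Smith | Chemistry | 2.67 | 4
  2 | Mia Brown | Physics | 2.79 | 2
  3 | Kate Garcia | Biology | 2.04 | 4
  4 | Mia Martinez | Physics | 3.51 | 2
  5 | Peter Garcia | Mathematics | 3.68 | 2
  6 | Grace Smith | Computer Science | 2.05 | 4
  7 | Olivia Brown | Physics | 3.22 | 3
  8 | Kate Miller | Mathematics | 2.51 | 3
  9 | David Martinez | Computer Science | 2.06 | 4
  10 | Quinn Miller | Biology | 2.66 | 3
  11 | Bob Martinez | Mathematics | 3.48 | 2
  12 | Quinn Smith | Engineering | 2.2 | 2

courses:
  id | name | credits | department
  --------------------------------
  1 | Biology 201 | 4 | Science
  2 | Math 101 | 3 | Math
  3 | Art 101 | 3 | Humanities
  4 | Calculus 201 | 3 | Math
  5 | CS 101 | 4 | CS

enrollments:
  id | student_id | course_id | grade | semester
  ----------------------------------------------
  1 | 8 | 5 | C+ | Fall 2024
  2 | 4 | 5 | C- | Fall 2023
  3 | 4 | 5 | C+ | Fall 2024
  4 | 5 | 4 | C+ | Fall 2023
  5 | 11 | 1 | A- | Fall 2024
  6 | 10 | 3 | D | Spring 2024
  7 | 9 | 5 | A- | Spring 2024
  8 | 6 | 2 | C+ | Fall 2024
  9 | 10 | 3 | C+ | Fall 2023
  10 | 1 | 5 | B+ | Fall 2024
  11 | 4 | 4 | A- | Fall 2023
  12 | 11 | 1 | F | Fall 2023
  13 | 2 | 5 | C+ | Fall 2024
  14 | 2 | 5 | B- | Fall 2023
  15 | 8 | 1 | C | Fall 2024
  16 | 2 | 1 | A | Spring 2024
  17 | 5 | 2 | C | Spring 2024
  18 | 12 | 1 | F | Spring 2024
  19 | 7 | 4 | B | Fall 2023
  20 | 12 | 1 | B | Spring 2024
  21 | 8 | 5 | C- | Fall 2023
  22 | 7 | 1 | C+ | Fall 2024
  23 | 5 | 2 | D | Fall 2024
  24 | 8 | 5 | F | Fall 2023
SELECT name, credits FROM courses WHERE credits BETWEEN 3 AND 4

Execution result:
name | credits
Biology 201 | 4
Math 101 | 3
Art 101 | 3
Calculus 201 | 3
CS 101 | 4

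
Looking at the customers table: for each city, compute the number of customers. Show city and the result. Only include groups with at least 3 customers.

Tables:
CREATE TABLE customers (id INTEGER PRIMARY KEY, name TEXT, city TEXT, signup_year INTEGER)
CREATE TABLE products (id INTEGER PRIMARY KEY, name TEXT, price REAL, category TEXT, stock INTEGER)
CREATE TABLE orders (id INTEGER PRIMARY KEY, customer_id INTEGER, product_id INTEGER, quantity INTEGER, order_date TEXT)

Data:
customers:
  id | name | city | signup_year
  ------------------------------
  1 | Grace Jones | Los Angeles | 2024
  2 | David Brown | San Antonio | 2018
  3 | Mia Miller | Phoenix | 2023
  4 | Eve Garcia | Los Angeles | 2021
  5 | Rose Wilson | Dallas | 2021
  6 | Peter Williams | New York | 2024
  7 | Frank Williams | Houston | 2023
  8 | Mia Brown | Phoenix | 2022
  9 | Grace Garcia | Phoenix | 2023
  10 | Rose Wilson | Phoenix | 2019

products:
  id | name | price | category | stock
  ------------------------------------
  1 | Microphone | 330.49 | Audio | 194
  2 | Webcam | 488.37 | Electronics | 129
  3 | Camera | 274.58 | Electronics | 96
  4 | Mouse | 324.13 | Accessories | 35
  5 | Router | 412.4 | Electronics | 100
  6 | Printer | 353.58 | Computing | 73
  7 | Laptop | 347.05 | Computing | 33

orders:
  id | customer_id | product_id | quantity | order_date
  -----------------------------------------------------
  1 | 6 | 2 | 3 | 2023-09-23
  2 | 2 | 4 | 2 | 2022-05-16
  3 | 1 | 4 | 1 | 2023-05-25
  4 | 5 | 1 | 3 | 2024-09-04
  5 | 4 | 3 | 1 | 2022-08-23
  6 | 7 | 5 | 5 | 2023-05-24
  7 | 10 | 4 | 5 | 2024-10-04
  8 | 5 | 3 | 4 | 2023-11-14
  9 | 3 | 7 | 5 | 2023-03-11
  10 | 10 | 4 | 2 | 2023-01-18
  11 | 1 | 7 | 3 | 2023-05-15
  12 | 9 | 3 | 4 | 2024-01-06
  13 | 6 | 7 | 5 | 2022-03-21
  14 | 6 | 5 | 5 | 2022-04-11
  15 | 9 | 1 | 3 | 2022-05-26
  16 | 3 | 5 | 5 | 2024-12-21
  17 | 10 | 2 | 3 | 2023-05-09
SELECT city, COUNT(*) AS n FROM customers GROUP BY city HAVING COUNT(*) >= 3

Execution result:
city | n
Phoenix | 4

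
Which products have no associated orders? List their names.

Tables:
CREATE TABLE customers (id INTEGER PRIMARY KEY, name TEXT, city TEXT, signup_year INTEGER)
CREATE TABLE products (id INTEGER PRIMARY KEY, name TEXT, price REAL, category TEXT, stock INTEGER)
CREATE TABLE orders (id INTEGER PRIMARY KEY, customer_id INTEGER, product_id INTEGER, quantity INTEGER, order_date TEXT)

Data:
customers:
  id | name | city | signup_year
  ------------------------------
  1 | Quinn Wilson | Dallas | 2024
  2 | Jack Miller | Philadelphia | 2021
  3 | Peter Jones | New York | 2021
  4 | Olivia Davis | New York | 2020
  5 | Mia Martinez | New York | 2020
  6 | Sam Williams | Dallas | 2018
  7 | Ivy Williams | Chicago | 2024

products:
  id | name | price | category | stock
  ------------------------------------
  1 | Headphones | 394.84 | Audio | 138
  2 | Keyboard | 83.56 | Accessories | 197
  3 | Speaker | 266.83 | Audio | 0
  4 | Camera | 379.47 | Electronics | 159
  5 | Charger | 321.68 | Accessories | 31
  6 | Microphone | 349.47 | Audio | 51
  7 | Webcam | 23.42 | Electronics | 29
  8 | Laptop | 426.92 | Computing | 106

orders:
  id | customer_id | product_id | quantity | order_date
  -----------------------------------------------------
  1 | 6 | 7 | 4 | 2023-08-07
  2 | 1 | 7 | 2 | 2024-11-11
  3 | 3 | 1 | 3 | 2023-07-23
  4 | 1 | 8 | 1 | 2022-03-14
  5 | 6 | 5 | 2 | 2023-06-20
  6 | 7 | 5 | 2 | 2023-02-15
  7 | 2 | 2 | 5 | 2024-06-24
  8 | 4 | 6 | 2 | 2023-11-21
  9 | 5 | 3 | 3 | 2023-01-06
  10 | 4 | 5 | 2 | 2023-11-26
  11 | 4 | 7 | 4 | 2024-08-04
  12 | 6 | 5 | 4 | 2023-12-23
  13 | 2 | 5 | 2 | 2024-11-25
SELECT p.name FROM products p LEFT JOIN orders c ON c.product_id = p.id WHERE c.id IS NULL

Execution result:
Camera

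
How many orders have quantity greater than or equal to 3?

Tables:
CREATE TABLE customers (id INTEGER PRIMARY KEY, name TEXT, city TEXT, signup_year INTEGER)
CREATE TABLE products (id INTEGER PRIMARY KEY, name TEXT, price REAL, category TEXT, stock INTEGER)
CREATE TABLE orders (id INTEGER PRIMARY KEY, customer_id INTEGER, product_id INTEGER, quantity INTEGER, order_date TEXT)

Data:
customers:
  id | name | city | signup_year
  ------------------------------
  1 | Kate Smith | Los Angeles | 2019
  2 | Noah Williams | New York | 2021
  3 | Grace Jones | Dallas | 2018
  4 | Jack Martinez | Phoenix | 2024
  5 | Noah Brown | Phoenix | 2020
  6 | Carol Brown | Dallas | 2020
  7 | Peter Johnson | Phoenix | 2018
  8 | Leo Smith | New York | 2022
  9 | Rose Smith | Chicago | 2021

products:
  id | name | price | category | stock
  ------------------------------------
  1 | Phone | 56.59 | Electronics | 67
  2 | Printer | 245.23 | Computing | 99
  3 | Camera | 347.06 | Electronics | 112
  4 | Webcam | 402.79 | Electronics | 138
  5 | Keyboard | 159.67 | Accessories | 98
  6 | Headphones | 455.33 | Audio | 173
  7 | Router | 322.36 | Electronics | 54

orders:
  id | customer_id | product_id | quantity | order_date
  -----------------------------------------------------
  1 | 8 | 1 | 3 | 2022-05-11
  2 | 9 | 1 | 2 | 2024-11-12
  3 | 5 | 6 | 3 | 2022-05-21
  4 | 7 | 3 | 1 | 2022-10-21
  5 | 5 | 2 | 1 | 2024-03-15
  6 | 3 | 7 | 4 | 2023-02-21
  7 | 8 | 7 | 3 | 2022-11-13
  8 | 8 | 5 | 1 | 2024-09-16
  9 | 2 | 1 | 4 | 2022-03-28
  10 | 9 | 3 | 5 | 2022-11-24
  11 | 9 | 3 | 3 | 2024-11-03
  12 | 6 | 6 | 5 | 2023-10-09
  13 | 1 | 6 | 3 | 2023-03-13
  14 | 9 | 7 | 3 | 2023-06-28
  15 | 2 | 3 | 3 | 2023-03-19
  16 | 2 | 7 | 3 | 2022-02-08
SELECT COUNT(*) FROM orders WHERE quantity >= 3

Execution result:
12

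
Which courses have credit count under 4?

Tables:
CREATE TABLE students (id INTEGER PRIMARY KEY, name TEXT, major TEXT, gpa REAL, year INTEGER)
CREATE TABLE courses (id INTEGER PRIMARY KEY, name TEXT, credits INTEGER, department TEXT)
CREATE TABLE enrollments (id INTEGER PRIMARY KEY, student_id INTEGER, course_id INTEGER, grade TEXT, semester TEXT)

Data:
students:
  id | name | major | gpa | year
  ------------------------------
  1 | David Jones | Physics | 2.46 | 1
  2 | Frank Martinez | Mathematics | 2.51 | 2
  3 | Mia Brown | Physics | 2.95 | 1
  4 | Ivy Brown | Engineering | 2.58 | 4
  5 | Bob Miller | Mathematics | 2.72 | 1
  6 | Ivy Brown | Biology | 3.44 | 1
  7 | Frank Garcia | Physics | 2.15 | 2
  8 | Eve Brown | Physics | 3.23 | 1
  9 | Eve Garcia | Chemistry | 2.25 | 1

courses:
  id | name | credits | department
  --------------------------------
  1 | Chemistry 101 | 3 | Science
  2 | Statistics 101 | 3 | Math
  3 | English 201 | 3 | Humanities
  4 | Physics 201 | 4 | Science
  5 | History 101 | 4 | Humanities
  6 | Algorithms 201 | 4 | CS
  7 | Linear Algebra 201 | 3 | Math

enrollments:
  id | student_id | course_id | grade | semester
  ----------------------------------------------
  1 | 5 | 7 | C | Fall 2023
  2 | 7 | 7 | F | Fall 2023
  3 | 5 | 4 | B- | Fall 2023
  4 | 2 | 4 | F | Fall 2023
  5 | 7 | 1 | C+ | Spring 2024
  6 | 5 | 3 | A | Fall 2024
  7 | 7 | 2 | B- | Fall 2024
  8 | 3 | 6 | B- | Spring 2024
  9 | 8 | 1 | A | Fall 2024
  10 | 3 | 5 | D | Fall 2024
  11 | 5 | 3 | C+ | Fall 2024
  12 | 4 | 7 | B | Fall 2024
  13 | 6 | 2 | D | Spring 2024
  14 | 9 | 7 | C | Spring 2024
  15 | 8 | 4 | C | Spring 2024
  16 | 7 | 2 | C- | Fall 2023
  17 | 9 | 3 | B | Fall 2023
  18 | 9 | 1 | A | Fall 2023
SELECT name, credits FROM courses WHERE credits < 4

Execution result:
name | credits
Chemistry 101 | 3
Statistics 101 | 3
English 201 | 3
Linear Algebra 201 | 3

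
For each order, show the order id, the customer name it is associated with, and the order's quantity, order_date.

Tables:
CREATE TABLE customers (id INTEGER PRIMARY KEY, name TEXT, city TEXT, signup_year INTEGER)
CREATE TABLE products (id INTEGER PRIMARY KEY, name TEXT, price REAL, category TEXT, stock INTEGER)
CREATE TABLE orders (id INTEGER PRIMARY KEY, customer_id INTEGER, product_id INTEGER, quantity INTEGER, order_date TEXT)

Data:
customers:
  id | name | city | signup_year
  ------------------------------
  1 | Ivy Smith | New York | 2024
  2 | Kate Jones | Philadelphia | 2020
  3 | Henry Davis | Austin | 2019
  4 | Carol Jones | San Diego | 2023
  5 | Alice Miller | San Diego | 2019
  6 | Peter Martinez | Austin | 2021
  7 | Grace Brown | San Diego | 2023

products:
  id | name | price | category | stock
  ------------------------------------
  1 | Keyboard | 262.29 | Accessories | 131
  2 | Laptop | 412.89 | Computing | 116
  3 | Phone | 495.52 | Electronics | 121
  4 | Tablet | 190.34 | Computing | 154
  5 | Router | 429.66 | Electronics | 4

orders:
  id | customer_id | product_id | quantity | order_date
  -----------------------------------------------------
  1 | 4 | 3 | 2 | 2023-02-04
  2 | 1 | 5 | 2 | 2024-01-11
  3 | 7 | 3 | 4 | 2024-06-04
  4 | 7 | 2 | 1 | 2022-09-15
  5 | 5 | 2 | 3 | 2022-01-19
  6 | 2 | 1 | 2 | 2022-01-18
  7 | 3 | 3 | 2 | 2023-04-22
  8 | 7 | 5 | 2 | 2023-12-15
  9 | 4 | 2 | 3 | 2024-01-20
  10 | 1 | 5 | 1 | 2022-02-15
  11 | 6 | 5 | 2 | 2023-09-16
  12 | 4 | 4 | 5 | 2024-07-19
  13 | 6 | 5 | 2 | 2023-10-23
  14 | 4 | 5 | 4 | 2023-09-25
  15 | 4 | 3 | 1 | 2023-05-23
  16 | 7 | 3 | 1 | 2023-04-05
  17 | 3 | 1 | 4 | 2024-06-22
SELECT c.id, p.name AS customer, c.quantity, c.order_date FROM orders c JOIN customers p ON c.customer_id = p.id

Execution result:
id | customer | quantity | order_date
1 | Carol Jones | 2 | 2023-02-04
2 | Ivy Smith | 2 | 2024-01-11
3 | Grace Brown | 4 | 2024-06-04
4 | Grace Brown | 1 | 2022-09-15
5 | Alice Miller | 3 | 2022-01-19
6 | Kate Jones | 2 | 2022-01-18
7 | Henry Davis | 2 | 2023-04-22
8 | Grace Brown | 2 | 2023-12-15
9 | Carol Jones | 3 | 2024-01-20
10 | Ivy Smith | 1 | 2022-02-15
11 | Peter Martinez | 2 | 2023-09-16
12 | Carol Jones | 5 | 2024-07-19
13 | Peter Martinez | 2 | 2023-10-23
14 | Carol Jones | 4 | 2023-09-25
15 | Carol Jones | 1 | 2023-05-23
16 | Grace Brown | 1 | 2023-04-05
17 | Henry Davis | 4 | 2024-06-22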